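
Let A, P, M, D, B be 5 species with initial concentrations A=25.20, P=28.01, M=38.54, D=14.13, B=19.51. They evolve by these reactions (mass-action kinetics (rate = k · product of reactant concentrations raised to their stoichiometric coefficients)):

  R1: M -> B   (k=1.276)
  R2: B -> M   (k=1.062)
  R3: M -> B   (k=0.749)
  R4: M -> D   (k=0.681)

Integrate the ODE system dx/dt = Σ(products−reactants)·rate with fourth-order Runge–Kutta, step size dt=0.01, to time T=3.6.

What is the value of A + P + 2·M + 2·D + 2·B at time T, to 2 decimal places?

Value at T = 197.57

Check how each reaction changes W = A + P + 2·M + 2·D + 2·B (weight of products minus weight of reactants):
R1: M -> B: (2·1) − (2·1) = 2 − 2 = 0
R2: B -> M: (2·1) − (2·1) = 2 − 2 = 0
R3: M -> B: (2·1) − (2·1) = 2 − 2 = 0
R4: M -> D: (2·1) − (2·1) = 2 − 2 = 0
Every reaction leaves W unchanged, so W is conserved and no simulation is needed: W(T) = W(0) = 25.20 + 28.01 + 2·38.54 + 2·14.13 + 2·19.51 = 197.57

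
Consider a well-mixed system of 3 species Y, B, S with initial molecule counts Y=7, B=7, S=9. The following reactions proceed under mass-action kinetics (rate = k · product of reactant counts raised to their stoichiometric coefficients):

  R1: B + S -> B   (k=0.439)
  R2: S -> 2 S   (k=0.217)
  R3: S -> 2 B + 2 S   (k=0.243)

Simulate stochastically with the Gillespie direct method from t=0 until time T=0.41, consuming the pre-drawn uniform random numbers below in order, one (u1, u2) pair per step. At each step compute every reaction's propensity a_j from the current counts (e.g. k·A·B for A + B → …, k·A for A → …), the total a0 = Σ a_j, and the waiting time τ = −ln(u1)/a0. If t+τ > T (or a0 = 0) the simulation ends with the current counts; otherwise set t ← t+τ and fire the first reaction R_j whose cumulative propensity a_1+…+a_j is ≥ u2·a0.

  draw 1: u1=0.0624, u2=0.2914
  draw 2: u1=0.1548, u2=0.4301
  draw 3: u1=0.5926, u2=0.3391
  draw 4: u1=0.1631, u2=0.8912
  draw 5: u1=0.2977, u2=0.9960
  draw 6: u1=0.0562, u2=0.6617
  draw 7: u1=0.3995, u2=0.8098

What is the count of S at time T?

S at T = 7

t=0.000: Y=7 B=7 S=9
Draw 1: a1=27.657, a2=1.953, a3=2.187, a0=31.797; τ=−ln(0.0624)/31.797=0.087 → t=0.087; u2·a0=0.2914·31.797=9.266 ≤ a1=27.657 → R1 fires; Y=7 B=7 S=8
Draw 2: a1=24.584, a2=1.736, a3=1.944, a0=28.264; τ=−ln(0.1548)/28.264=0.066 → t=0.153; u2·a0=0.4301·28.264=12.156 ≤ a1=24.584 → R1 fires; Y=7 B=7 S=7
Draw 3: a1=21.511, a2=1.519, a3=1.701, a0=24.731; τ=−ln(0.5926)/24.731=0.021 → t=0.174; u2·a0=0.3391·24.731=8.386 ≤ a1=21.511 → R1 fires; Y=7 B=7 S=6
Draw 4: a1=18.438, a2=1.302, a3=1.458, a0=21.198; τ=−ln(0.1631)/21.198=0.086 → t=0.260; u2·a0=0.8912·21.198=18.892; a1=18.438 < 18.892 ≤ a1+a2=19.740 → R2 fires; Y=7 B=7 S=7
Draw 5: a1=21.511, a2=1.519, a3=1.701, a0=24.731; τ=−ln(0.2977)/24.731=0.049 → t=0.309; u2·a0=0.9960·24.731=24.632; a1+a2=23.030 < 24.632 ≤ a1+…+a3=24.731 → R3 fires; Y=7 B=9 S=8
Draw 6: a1=31.608, a2=1.736, a3=1.944, a0=35.288; τ=−ln(0.0562)/35.288=0.082 → t=0.391; u2·a0=0.6617·35.288=23.350 ≤ a1=31.608 → R1 fires; Y=7 B=9 S=7
Draw 7: a1=27.657, a2=1.519, a3=1.701, a0=30.877; τ=−ln(0.3995)/30.877=0.030 → t=0.420 > T=0.41: stop.
Read off S at T=0.41: 7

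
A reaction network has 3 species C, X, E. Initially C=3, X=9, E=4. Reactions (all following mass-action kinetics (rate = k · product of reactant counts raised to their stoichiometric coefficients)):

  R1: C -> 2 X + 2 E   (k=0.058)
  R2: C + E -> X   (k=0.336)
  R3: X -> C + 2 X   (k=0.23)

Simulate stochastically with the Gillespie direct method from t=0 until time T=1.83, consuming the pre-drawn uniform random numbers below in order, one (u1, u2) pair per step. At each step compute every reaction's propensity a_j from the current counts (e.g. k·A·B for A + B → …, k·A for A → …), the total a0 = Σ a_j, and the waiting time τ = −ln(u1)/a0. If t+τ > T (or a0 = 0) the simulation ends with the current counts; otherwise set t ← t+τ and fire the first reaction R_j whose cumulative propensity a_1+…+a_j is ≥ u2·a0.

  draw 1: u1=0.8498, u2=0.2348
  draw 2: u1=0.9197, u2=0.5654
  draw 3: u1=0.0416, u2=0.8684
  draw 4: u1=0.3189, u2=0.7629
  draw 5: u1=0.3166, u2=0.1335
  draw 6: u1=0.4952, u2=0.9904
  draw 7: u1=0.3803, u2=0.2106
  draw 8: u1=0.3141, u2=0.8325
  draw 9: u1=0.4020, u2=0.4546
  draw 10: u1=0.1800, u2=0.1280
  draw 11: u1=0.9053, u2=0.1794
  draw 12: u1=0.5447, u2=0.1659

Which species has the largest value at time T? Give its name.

Dominant species at T: X

t=0.000: C=3 X=9 E=4
Draw 1: a1=0.174, a2=4.032, a3=2.070, a0=6.276; τ=−ln(0.8498)/6.276=0.026 → t=0.026; u2·a0=0.2348·6.276=1.474; a1=0.174 < 1.474 ≤ a1+a2=4.206 → R2 fires; C=2 X=10 E=3
Draw 2: a1=0.116, a2=2.016, a3=2.300, a0=4.432; τ=−ln(0.9197)/4.432=0.019 → t=0.045; u2·a0=0.5654·4.432=2.506; a1+a2=2.132 < 2.506 ≤ a1+…+a3=4.432 → R3 fires; C=3 X=11 E=3
Draw 3: a1=0.174, a2=3.024, a3=2.530, a0=5.728; τ=−ln(0.0416)/5.728=0.555 → t=0.600; u2·a0=0.8684·5.728=4.974; a1+a2=3.198 < 4.974 ≤ a1+…+a3=5.728 → R3 fires; C=4 X=12 E=3
Draw 4: a1=0.232, a2=4.032, a3=2.760, a0=7.024; τ=−ln(0.3189)/7.024=0.163 → t=0.763; u2·a0=0.7629·7.024=5.359; a1+a2=4.264 < 5.359 ≤ a1+…+a3=7.024 → R3 fires; C=5 X=13 E=3
Draw 5: a1=0.290, a2=5.040, a3=2.990, a0=8.320; τ=−ln(0.3166)/8.320=0.138 → t=0.901; u2·a0=0.1335·8.320=1.111; a1=0.290 < 1.111 ≤ a1+a2=5.330 → R2 fires; C=4 X=14 E=2
Draw 6: a1=0.232, a2=2.688, a3=3.220, a0=6.140; τ=−ln(0.4952)/6.140=0.114 → t=1.015; u2·a0=0.9904·6.140=6.081; a1+a2=2.920 < 6.081 ≤ a1+…+a3=6.140 → R3 fires; C=5 X=15 E=2
Draw 7: a1=0.290, a2=3.360, a3=3.450, a0=7.100; τ=−ln(0.3803)/7.100=0.136 → t=1.152; u2·a0=0.2106·7.100=1.495; a1=0.290 < 1.495 ≤ a1+a2=3.650 → R2 fires; C=4 X=16 E=1
Draw 8: a1=0.232, a2=1.344, a3=3.680, a0=5.256; τ=−ln(0.3141)/5.256=0.220 → t=1.372; u2·a0=0.8325·5.256=4.376; a1+a2=1.576 < 4.376 ≤ a1+…+a3=5.256 → R3 fires; C=5 X=17 E=1
Draw 9: a1=0.290, a2=1.680, a3=3.910, a0=5.880; τ=−ln(0.4020)/5.880=0.155 → t=1.527; u2·a0=0.4546·5.880=2.673; a1+a2=1.970 < 2.673 ≤ a1+…+a3=5.880 → R3 fires; C=6 X=18 E=1
Draw 10: a1=0.348, a2=2.016, a3=4.140, a0=6.504; τ=−ln(0.1800)/6.504=0.264 → t=1.790; u2·a0=0.1280·6.504=0.833; a1=0.348 < 0.833 ≤ a1+a2=2.364 → R2 fires; C=5 X=19 E=0
Draw 11: a1=0.290, a2=0.000, a3=4.370, a0=4.660; τ=−ln(0.9053)/4.660=0.021 → t=1.812; u2·a0=0.1794·4.660=0.836; a1+a2=0.290 < 0.836 ≤ a1+…+a3=4.660 → R3 fires; C=6 X=20 E=0
Draw 12: a1=0.348, a2=0.000, a3=4.600, a0=4.948; τ=−ln(0.5447)/4.948=0.123 → t=1.935 > T=1.83: stop.
At T=1.83: C=6 X=20 E=0; the largest is X.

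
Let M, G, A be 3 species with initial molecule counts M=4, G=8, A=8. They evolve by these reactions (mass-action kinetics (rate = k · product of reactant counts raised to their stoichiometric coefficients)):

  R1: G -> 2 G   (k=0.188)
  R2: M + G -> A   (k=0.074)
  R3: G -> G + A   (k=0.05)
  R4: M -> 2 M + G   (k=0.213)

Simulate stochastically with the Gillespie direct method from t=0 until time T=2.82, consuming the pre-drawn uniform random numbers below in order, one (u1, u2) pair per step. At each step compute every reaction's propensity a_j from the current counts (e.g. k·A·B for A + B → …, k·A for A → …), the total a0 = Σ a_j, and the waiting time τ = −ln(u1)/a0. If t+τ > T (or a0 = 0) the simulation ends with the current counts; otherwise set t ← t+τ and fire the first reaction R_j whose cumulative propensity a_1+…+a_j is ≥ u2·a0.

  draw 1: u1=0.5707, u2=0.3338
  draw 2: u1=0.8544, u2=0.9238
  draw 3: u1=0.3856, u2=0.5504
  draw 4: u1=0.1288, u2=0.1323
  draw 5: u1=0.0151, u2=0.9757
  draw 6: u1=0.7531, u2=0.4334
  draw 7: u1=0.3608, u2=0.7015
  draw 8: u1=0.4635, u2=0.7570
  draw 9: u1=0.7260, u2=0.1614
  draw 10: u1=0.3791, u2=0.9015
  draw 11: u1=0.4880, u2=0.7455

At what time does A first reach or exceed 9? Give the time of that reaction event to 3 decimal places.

Threshold first reached at t = 0.109

t=0.000: M=4 G=8 A=8
Draw 1: a1=1.504, a2=2.368, a3=0.400, a4=0.852, a0=5.124; τ=−ln(0.5707)/5.124=0.109 → t=0.109; u2·a0=0.3338·5.124=1.710; a1=1.504 < 1.710 ≤ a1+a2=3.872 → R2 fires; M=3 G=7 A=9
Draw 2: a1=1.316, a2=1.554, a3=0.350, a4=0.639, a0=3.859; τ=−ln(0.8544)/3.859=0.041 → t=0.150; u2·a0=0.9238·3.859=3.565; a1+…+a3=3.220 < 3.565 ≤ a1+…+a4=3.859 → R4 fires; M=4 G=8 A=9
Draw 3: a1=1.504, a2=2.368, a3=0.400, a4=0.852, a0=5.124; τ=−ln(0.3856)/5.124=0.186 → t=0.336; u2·a0=0.5504·5.124=2.820; a1=1.504 < 2.820 ≤ a1+a2=3.872 → R2 fires; M=3 G=7 A=10
Draw 4: a1=1.316, a2=1.554, a3=0.350, a4=0.639, a0=3.859; τ=−ln(0.1288)/3.859=0.531 → t=0.867; u2·a0=0.1323·3.859=0.511 ≤ a1=1.316 → R1 fires; M=3 G=8 A=10
Draw 5: a1=1.504, a2=1.776, a3=0.400, a4=0.639, a0=4.319; τ=−ln(0.0151)/4.319=0.971 → t=1.838; u2·a0=0.9757·4.319=4.214; a1+…+a3=3.680 < 4.214 ≤ a1+…+a4=4.319 → R4 fires; M=4 G=9 A=10
Draw 6: a1=1.692, a2=2.664, a3=0.450, a4=0.852, a0=5.658; τ=−ln(0.7531)/5.658=0.050 → t=1.888; u2·a0=0.4334·5.658=2.452; a1=1.692 < 2.452 ≤ a1+a2=4.356 → R2 fires; M=3 G=8 A=11
Draw 7: a1=1.504, a2=1.776, a3=0.400, a4=0.639, a0=4.319; τ=−ln(0.3608)/4.319=0.236 → t=2.124; u2·a0=0.7015·4.319=3.030; a1=1.504 < 3.030 ≤ a1+a2=3.280 → R2 fires; M=2 G=7 A=12
Draw 8: a1=1.316, a2=1.036, a3=0.350, a4=0.426, a0=3.128; τ=−ln(0.4635)/3.128=0.246 → t=2.370; u2·a0=0.7570·3.128=2.368; a1+a2=2.352 < 2.368 ≤ a1+…+a3=2.702 → R3 fires; M=2 G=7 A=13
Draw 9: a1=1.316, a2=1.036, a3=0.350, a4=0.426, a0=3.128; τ=−ln(0.7260)/3.128=0.102 → t=2.472; u2·a0=0.1614·3.128=0.505 ≤ a1=1.316 → R1 fires; M=2 G=8 A=13
Draw 10: a1=1.504, a2=1.184, a3=0.400, a4=0.426, a0=3.514; τ=−ln(0.3791)/3.514=0.276 → t=2.749; u2·a0=0.9015·3.514=3.168; a1+…+a3=3.088 < 3.168 ≤ a1+…+a4=3.514 → R4 fires; M=3 G=9 A=13
Draw 11: a1=1.692, a2=1.998, a3=0.450, a4=0.639, a0=4.779; τ=−ln(0.4880)/4.779=0.150 → t=2.899 > T=2.82: stop.
A first becomes ≥ 9 when it reaches 9 at the event at t=0.109.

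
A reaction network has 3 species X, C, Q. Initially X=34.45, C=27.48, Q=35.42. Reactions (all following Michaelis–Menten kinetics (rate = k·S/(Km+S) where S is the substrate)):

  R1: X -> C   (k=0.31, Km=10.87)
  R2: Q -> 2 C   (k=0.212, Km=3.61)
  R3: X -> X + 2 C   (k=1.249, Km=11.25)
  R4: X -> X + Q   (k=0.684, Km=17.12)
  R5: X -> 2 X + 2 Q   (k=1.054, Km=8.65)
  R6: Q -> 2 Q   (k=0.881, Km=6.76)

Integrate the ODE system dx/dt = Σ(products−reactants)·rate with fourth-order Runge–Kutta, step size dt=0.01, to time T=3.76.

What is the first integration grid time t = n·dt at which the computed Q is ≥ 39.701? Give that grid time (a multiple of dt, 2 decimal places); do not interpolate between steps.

Threshold first reached at t = 1.59

RK4 with dt=0.01: 376 steps to T=3.76. Trajectory (selected grid times):
t=0.00: X=34.45 C=27.48 Q=35.42
t=0.42: X=34.71 C=28.53 Q=36.55
t=0.84: X=34.96 C=29.59 Q=37.68
t=1.25: X=35.21 C=30.62 Q=38.79
t=1.58: X=35.41 C=31.45 Q=39.69
t=1.59: X=35.42 C=31.48 Q=39.72
t=1.67: X=35.47 C=31.68 Q=39.93
t=2.09: X=35.72 C=32.74 Q=41.07
t=2.51: X=35.98 C=33.80 Q=42.22
t=2.92: X=36.23 C=34.84 Q=43.34
t=3.34: X=36.49 C=35.90 Q=44.49
t=3.76: X=36.75 C=36.97 Q=45.64
Q(1.58)=39.689 < 39.701 but Q(1.59)=39.716 ≥ 39.701, so the first grid time is t=1.59.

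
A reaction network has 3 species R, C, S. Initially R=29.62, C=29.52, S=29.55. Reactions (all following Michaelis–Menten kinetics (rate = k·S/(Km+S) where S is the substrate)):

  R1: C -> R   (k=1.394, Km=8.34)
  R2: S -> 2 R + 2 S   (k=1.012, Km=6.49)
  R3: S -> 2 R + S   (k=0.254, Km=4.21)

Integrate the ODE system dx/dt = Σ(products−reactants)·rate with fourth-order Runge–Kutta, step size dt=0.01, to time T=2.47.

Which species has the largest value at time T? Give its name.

Dominant species at T: R

RK4 with dt=0.01: 247 steps to T=2.47. Trajectory (selected grid times):
t=0.00: R=29.62 C=29.52 S=29.55
t=0.27: R=30.48 C=29.23 S=29.77
t=0.55: R=31.38 C=28.92 S=30.01
t=0.82: R=32.24 C=28.63 S=30.23
t=1.10: R=33.13 C=28.33 S=30.47
t=1.37: R=33.99 C=28.04 S=30.69
t=1.65: R=34.89 C=27.74 S=30.92
t=1.92: R=35.75 C=27.45 S=31.15
t=2.20: R=36.64 C=27.15 S=31.39
t=2.47: R=37.50 C=26.86 S=31.61
At T=2.47: R=37.50 C=26.86 S=31.61; the largest is R.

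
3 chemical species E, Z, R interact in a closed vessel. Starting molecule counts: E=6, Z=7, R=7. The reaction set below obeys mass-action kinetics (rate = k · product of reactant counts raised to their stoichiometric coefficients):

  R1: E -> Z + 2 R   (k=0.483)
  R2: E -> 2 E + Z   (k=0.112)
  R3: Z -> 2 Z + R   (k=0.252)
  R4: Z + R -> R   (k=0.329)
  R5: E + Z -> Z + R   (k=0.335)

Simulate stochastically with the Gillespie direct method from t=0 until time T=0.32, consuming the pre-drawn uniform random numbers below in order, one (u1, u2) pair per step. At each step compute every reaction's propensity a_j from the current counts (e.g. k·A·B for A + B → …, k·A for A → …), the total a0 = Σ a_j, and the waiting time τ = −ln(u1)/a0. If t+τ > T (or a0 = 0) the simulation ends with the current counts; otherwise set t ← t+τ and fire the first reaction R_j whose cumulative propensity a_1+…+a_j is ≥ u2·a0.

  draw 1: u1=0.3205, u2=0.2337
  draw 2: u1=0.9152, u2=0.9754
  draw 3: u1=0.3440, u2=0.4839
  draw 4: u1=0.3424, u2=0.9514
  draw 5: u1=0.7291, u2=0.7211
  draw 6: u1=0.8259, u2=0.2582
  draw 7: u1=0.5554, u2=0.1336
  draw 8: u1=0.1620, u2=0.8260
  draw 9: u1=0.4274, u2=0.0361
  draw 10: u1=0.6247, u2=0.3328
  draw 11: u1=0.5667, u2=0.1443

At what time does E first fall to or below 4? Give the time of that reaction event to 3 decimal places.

Threshold first reached at t = 0.112

t=0.000: E=6 Z=7 R=7
Draw 1: a1=2.898, a2=0.672, a3=1.764, a4=16.121, a5=14.070, a0=35.525; τ=−ln(0.3205)/35.525=0.032 → t=0.032; u2·a0=0.2337·35.525=8.302; a1+…+a3=5.334 < 8.302 ≤ a1+…+a4=21.455 → R4 fires; E=6 Z=6 R=7
Draw 2: a1=2.898, a2=0.672, a3=1.512, a4=13.818, a5=12.060, a0=30.960; τ=−ln(0.9152)/30.960=0.003 → t=0.035; u2·a0=0.9754·30.960=30.198; a1+…+a4=18.900 < 30.198 ≤ a1+…+a5=30.960 → R5 fires; E=5 Z=6 R=8
Draw 3: a1=2.415, a2=0.560, a3=1.512, a4=15.792, a5=10.050, a0=30.329; τ=−ln(0.3440)/30.329=0.035 → t=0.070; u2·a0=0.4839·30.329=14.676; a1+…+a3=4.487 < 14.676 ≤ a1+…+a4=20.279 → R4 fires; E=5 Z=5 R=8
Draw 4: a1=2.415, a2=0.560, a3=1.260, a4=13.160, a5=8.375, a0=25.770; τ=−ln(0.3424)/25.770=0.042 → t=0.112; u2·a0=0.9514·25.770=24.518; a1+…+a4=17.395 < 24.518 ≤ a1+…+a5=25.770 → R5 fires; E=4 Z=5 R=9
Draw 5: a1=1.932, a2=0.448, a3=1.260, a4=14.805, a5=6.700, a0=25.145; τ=−ln(0.7291)/25.145=0.013 → t=0.124; u2·a0=0.7211·25.145=18.132; a1+…+a3=3.640 < 18.132 ≤ a1+…+a4=18.445 → R4 fires; E=4 Z=4 R=9
Draw 6: a1=1.932, a2=0.448, a3=1.008, a4=11.844, a5=5.360, a0=20.592; τ=−ln(0.8259)/20.592=0.009 → t=0.134; u2·a0=0.2582·20.592=5.317; a1+…+a3=3.388 < 5.317 ≤ a1+…+a4=15.232 → R4 fires; E=4 Z=3 R=9
Draw 7: a1=1.932, a2=0.448, a3=0.756, a4=8.883, a5=4.020, a0=16.039; τ=−ln(0.5554)/16.039=0.037 → t=0.170; u2·a0=0.1336·16.039=2.143; a1=1.932 < 2.143 ≤ a1+a2=2.380 → R2 fires; E=5 Z=4 R=9
Draw 8: a1=2.415, a2=0.560, a3=1.008, a4=11.844, a5=6.700, a0=22.527; τ=−ln(0.1620)/22.527=0.081 → t=0.251; u2·a0=0.8260·22.527=18.607; a1+…+a4=15.827 < 18.607 ≤ a1+…+a5=22.527 → R5 fires; E=4 Z=4 R=10
Draw 9: a1=1.932, a2=0.448, a3=1.008, a4=13.160, a5=5.360, a0=21.908; τ=−ln(0.4274)/21.908=0.039 → t=0.290; u2·a0=0.0361·21.908=0.791 ≤ a1=1.932 → R1 fires; E=3 Z=5 R=12
Draw 10: a1=1.449, a2=0.336, a3=1.260, a4=19.740, a5=5.025, a0=27.810; τ=−ln(0.6247)/27.810=0.017 → t=0.307; u2·a0=0.3328·27.810=9.255; a1+…+a3=3.045 < 9.255 ≤ a1+…+a4=22.785 → R4 fires; E=3 Z=4 R=12
Draw 11: a1=1.449, a2=0.336, a3=1.008, a4=15.792, a5=4.020, a0=22.605; τ=−ln(0.5667)/22.605=0.025 → t=0.332 > T=0.32: stop.
E first becomes ≤ 4 when it reaches 4 at the event at t=0.112.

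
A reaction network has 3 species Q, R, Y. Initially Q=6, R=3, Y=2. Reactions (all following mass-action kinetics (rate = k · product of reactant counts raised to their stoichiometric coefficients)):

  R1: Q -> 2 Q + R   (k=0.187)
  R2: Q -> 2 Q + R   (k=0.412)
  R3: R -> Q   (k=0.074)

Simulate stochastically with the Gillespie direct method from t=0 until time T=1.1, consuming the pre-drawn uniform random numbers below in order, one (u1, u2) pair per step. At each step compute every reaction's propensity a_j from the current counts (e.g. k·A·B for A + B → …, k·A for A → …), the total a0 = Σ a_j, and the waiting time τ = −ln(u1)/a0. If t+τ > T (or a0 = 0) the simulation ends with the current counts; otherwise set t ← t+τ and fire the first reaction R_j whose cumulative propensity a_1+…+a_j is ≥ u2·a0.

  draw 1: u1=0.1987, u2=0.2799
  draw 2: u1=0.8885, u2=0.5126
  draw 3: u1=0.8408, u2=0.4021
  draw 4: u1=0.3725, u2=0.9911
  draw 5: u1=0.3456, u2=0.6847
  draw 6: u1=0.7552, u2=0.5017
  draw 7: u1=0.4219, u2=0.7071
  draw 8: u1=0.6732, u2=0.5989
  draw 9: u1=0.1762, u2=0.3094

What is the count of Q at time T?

t=0.000: Q=6 R=3 Y=2
Draw 1: a1=1.122, a2=2.472, a3=0.222, a0=3.816; τ=−ln(0.1987)/3.816=0.423 → t=0.423; u2·a0=0.2799·3.816=1.068 ≤ a1=1.122 → R1 fires; Q=7 R=4 Y=2
Draw 2: a1=1.309, a2=2.884, a3=0.296, a0=4.489; τ=−ln(0.8885)/4.489=0.026 → t=0.450; u2·a0=0.5126·4.489=2.301; a1=1.309 < 2.301 ≤ a1+a2=4.193 → R2 fires; Q=8 R=5 Y=2
Draw 3: a1=1.496, a2=3.296, a3=0.370, a0=5.162; τ=−ln(0.8408)/5.162=0.034 → t=0.483; u2·a0=0.4021·5.162=2.076; a1=1.496 < 2.076 ≤ a1+a2=4.792 → R2 fires; Q=9 R=6 Y=2
Draw 4: a1=1.683, a2=3.708, a3=0.444, a0=5.835; τ=−ln(0.3725)/5.835=0.169 → t=0.653; u2·a0=0.9911·5.835=5.783; a1+a2=5.391 < 5.783 ≤ a1+…+a3=5.835 → R3 fires; Q=10 R=5 Y=2
Draw 5: a1=1.870, a2=4.120, a3=0.370, a0=6.360; τ=−ln(0.3456)/6.360=0.167 → t=0.820; u2·a0=0.6847·6.360=4.355; a1=1.870 < 4.355 ≤ a1+a2=5.990 → R2 fires; Q=11 R=6 Y=2
Draw 6: a1=2.057, a2=4.532, a3=0.444, a0=7.033; τ=−ln(0.7552)/7.033=0.040 → t=0.860; u2·a0=0.5017·7.033=3.528; a1=2.057 < 3.528 ≤ a1+a2=6.589 → R2 fires; Q=12 R=7 Y=2
Draw 7: a1=2.244, a2=4.944, a3=0.518, a0=7.706; τ=−ln(0.4219)/7.706=0.112 → t=0.972; u2·a0=0.7071·7.706=5.449; a1=2.244 < 5.449 ≤ a1+a2=7.188 → R2 fires; Q=13 R=8 Y=2
Draw 8: a1=2.431, a2=5.356, a3=0.592, a0=8.379; τ=−ln(0.6732)/8.379=0.047 → t=1.019; u2·a0=0.5989·8.379=5.018; a1=2.431 < 5.018 ≤ a1+a2=7.787 → R2 fires; Q=14 R=9 Y=2
Draw 9: a1=2.618, a2=5.768, a3=0.666, a0=9.052; τ=−ln(0.1762)/9.052=0.192 → t=1.211 > T=1.1: stop.
Read off Q at T=1.1: 14

Q at T = 14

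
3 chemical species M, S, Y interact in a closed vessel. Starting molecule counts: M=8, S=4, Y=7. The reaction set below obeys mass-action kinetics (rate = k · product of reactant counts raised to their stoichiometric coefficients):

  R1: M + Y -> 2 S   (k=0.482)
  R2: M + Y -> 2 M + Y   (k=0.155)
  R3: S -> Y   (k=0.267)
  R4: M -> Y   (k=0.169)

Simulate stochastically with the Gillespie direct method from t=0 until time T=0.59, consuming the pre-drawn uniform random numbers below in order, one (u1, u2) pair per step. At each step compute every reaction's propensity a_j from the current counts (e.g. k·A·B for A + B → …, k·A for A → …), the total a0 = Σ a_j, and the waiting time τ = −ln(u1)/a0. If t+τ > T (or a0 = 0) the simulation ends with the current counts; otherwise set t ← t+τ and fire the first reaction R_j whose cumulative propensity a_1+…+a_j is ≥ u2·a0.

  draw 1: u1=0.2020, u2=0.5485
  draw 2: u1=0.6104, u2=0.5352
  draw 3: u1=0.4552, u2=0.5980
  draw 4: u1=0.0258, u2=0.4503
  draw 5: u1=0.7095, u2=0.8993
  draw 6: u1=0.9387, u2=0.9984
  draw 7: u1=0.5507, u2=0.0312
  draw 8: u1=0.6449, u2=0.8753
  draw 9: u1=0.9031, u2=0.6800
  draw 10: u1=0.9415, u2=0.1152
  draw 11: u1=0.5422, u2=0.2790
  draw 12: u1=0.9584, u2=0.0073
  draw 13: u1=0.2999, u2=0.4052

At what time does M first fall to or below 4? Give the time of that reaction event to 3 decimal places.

t=0.000: M=8 S=4 Y=7
Draw 1: a1=26.992, a2=8.680, a3=1.068, a4=1.352, a0=38.092; τ=−ln(0.2020)/38.092=0.042 → t=0.042; u2·a0=0.5485·38.092=20.893 ≤ a1=26.992 → R1 fires; M=7 S=6 Y=6
Draw 2: a1=20.244, a2=6.510, a3=1.602, a4=1.183, a0=29.539; τ=−ln(0.6104)/29.539=0.017 → t=0.059; u2·a0=0.5352·29.539=15.809 ≤ a1=20.244 → R1 fires; M=6 S=8 Y=5
Draw 3: a1=14.460, a2=4.650, a3=2.136, a4=1.014, a0=22.260; τ=−ln(0.4552)/22.260=0.035 → t=0.094; u2·a0=0.5980·22.260=13.311 ≤ a1=14.460 → R1 fires; M=5 S=10 Y=4
Draw 4: a1=9.640, a2=3.100, a3=2.670, a4=0.845, a0=16.255; τ=−ln(0.0258)/16.255=0.225 → t=0.319; u2·a0=0.4503·16.255=7.320 ≤ a1=9.640 → R1 fires; M=4 S=12 Y=3
Draw 5: a1=5.784, a2=1.860, a3=3.204, a4=0.676, a0=11.524; τ=−ln(0.7095)/11.524=0.030 → t=0.349; u2·a0=0.8993·11.524=10.364; a1+a2=7.644 < 10.364 ≤ a1+…+a3=10.848 → R3 fires; M=4 S=11 Y=4
Draw 6: a1=7.712, a2=2.480, a3=2.937, a4=0.676, a0=13.805; τ=−ln(0.9387)/13.805=0.005 → t=0.353; u2·a0=0.9984·13.805=13.783; a1+…+a3=13.129 < 13.783 ≤ a1+…+a4=13.805 → R4 fires; M=3 S=11 Y=5
Draw 7: a1=7.230, a2=2.325, a3=2.937, a4=0.507, a0=12.999; τ=−ln(0.5507)/12.999=0.046 → t=0.399; u2·a0=0.0312·12.999=0.406 ≤ a1=7.230 → R1 fires; M=2 S=13 Y=4
Draw 8: a1=3.856, a2=1.240, a3=3.471, a4=0.338, a0=8.905; τ=−ln(0.6449)/8.905=0.049 → t=0.449; u2·a0=0.8753·8.905=7.795; a1+a2=5.096 < 7.795 ≤ a1+…+a3=8.567 → R3 fires; M=2 S=12 Y=5
Draw 9: a1=4.820, a2=1.550, a3=3.204, a4=0.338, a0=9.912; τ=−ln(0.9031)/9.912=0.010 → t=0.459; u2·a0=0.6800·9.912=6.740; a1+a2=6.370 < 6.740 ≤ a1+…+a3=9.574 → R3 fires; M=2 S=11 Y=6
Draw 10: a1=5.784, a2=1.860, a3=2.937, a4=0.338, a0=10.919; τ=−ln(0.9415)/10.919=0.006 → t=0.464; u2·a0=0.1152·10.919=1.258 ≤ a1=5.784 → R1 fires; M=1 S=13 Y=5
Draw 11: a1=2.410, a2=0.775, a3=3.471, a4=0.169, a0=6.825; τ=−ln(0.5422)/6.825=0.090 → t=0.554; u2·a0=0.2790·6.825=1.904 ≤ a1=2.410 → R1 fires; M=0 S=15 Y=4
Draw 12: a1=0.000, a2=0.000, a3=4.005, a4=0.000, a0=4.005; τ=−ln(0.9584)/4.005=0.011 → t=0.565; u2·a0=0.0073·4.005=0.029; a1+a2=0.000 < 0.029 ≤ a1+…+a3=4.005 → R3 fires; M=0 S=14 Y=5
Draw 13: a1=0.000, a2=0.000, a3=3.738, a4=0.000, a0=3.738; τ=−ln(0.2999)/3.738=0.322 → t=0.887 > T=0.59: stop.
M first becomes ≤ 4 when it reaches 4 at the event at t=0.319.

Threshold first reached at t = 0.319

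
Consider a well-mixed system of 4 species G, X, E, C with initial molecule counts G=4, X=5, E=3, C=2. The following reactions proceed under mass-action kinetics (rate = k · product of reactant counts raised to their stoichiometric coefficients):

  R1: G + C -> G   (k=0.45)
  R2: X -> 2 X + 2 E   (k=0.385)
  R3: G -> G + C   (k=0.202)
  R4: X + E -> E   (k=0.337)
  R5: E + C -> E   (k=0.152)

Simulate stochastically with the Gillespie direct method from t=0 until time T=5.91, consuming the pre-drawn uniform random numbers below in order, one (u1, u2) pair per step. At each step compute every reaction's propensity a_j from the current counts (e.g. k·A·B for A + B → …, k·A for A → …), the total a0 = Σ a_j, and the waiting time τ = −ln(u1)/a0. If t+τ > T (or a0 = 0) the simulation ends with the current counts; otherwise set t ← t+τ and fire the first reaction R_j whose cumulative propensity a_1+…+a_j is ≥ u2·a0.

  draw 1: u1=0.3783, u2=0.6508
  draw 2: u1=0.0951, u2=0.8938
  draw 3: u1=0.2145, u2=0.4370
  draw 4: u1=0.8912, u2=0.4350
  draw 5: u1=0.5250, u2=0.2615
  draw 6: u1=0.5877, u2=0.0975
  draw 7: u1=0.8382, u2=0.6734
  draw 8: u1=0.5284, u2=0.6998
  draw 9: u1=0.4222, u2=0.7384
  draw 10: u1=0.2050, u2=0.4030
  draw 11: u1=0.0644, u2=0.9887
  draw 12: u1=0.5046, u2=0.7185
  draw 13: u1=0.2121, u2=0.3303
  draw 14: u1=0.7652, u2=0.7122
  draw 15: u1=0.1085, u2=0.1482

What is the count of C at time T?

t=0.000: G=4 X=5 E=3 C=2
Draw 1: a1=3.600, a2=1.925, a3=0.808, a4=5.055, a5=0.912, a0=12.300; τ=−ln(0.3783)/12.300=0.079 → t=0.079; u2·a0=0.6508·12.300=8.005; a1+…+a3=6.333 < 8.005 ≤ a1+…+a4=11.388 → R4 fires; G=4 X=4 E=3 C=2
Draw 2: a1=3.600, a2=1.540, a3=0.808, a4=4.044, a5=0.912, a0=10.904; τ=−ln(0.0951)/10.904=0.216 → t=0.295; u2·a0=0.8938·10.904=9.746; a1+…+a3=5.948 < 9.746 ≤ a1+…+a4=9.992 → R4 fires; G=4 X=3 E=3 C=2
Draw 3: a1=3.600, a2=1.155, a3=0.808, a4=3.033, a5=0.912, a0=9.508; τ=−ln(0.2145)/9.508=0.162 → t=0.457; u2·a0=0.4370·9.508=4.155; a1=3.600 < 4.155 ≤ a1+a2=4.755 → R2 fires; G=4 X=4 E=5 C=2
Draw 4: a1=3.600, a2=1.540, a3=0.808, a4=6.740, a5=1.520, a0=14.208; τ=−ln(0.8912)/14.208=0.008 → t=0.465; u2·a0=0.4350·14.208=6.180; a1+…+a3=5.948 < 6.180 ≤ a1+…+a4=12.688 → R4 fires; G=4 X=3 E=5 C=2
Draw 5: a1=3.600, a2=1.155, a3=0.808, a4=5.055, a5=1.520, a0=12.138; τ=−ln(0.5250)/12.138=0.053 → t=0.518; u2·a0=0.2615·12.138=3.174 ≤ a1=3.600 → R1 fires; G=4 X=3 E=5 C=1
Draw 6: a1=1.800, a2=1.155, a3=0.808, a4=5.055, a5=0.760, a0=9.578; τ=−ln(0.5877)/9.578=0.055 → t=0.573; u2·a0=0.0975·9.578=0.934 ≤ a1=1.800 → R1 fires; G=4 X=3 E=5 C=0
Draw 7: a1=0.000, a2=1.155, a3=0.808, a4=5.055, a5=0.000, a0=7.018; τ=−ln(0.8382)/7.018=0.025 → t=0.599; u2·a0=0.6734·7.018=4.726; a1+…+a3=1.963 < 4.726 ≤ a1+…+a4=7.018 → R4 fires; G=4 X=2 E=5 C=0
Draw 8: a1=0.000, a2=0.770, a3=0.808, a4=3.370, a5=0.000, a0=4.948; τ=−ln(0.5284)/4.948=0.129 → t=0.727; u2·a0=0.6998·4.948=3.463; a1+…+a3=1.578 < 3.463 ≤ a1+…+a4=4.948 → R4 fires; G=4 X=1 E=5 C=0
Draw 9: a1=0.000, a2=0.385, a3=0.808, a4=1.685, a5=0.000, a0=2.878; τ=−ln(0.4222)/2.878=0.300 → t=1.027; u2·a0=0.7384·2.878=2.125; a1+…+a3=1.193 < 2.125 ≤ a1+…+a4=2.878 → R4 fires; G=4 X=0 E=5 C=0
Draw 10: a1=0.000, a2=0.000, a3=0.808, a4=0.000, a5=0.000, a0=0.808; τ=−ln(0.2050)/0.808=1.961 → t=2.988; u2·a0=0.4030·0.808=0.326; a1+a2=0.000 < 0.326 ≤ a1+…+a3=0.808 → R3 fires; G=4 X=0 E=5 C=1
Draw 11: a1=1.800, a2=0.000, a3=0.808, a4=0.000, a5=0.760, a0=3.368; τ=−ln(0.0644)/3.368=0.814 → t=3.803; u2·a0=0.9887·3.368=3.330; a1+…+a4=2.608 < 3.330 ≤ a1+…+a5=3.368 → R5 fires; G=4 X=0 E=5 C=0
Draw 12: a1=0.000, a2=0.000, a3=0.808, a4=0.000, a5=0.000, a0=0.808; τ=−ln(0.5046)/0.808=0.847 → t=4.649; u2·a0=0.7185·0.808=0.581; a1+a2=0.000 < 0.581 ≤ a1+…+a3=0.808 → R3 fires; G=4 X=0 E=5 C=1
Draw 13: a1=1.800, a2=0.000, a3=0.808, a4=0.000, a5=0.760, a0=3.368; τ=−ln(0.2121)/3.368=0.460 → t=5.110; u2·a0=0.3303·3.368=1.112 ≤ a1=1.800 → R1 fires; G=4 X=0 E=5 C=0
Draw 14: a1=0.000, a2=0.000, a3=0.808, a4=0.000, a5=0.000, a0=0.808; τ=−ln(0.7652)/0.808=0.331 → t=5.441; u2·a0=0.7122·0.808=0.575; a1+a2=0.000 < 0.575 ≤ a1+…+a3=0.808 → R3 fires; G=4 X=0 E=5 C=1
Draw 15: a1=1.800, a2=0.000, a3=0.808, a4=0.000, a5=0.760, a0=3.368; τ=−ln(0.1085)/3.368=0.659 → t=6.100 > T=5.91: stop.
Read off C at T=5.91: 1

C at T = 1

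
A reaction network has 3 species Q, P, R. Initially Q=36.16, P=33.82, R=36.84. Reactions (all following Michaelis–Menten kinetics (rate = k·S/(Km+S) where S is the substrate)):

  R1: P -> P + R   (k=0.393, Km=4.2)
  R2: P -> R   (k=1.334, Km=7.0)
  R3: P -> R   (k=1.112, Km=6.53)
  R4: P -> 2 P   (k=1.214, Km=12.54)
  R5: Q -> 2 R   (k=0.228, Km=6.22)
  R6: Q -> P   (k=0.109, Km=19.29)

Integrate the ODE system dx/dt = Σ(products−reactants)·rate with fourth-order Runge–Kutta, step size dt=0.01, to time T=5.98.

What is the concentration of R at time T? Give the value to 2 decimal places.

R at T = 53.19

RK4 with dt=0.01: 598 steps to T=5.98. Trajectory (selected grid times):
t=0.00: Q=36.16 P=33.82 R=36.84
t=0.66: Q=35.98 P=33.11 R=38.67
t=1.33: Q=35.81 P=32.39 R=40.52
t=1.99: Q=35.63 P=31.68 R=42.34
t=2.66: Q=35.45 P=30.96 R=44.18
t=3.32: Q=35.28 P=30.25 R=45.98
t=3.99: Q=35.10 P=29.54 R=47.81
t=4.65: Q=34.93 P=28.83 R=49.60
t=5.32: Q=34.75 P=28.12 R=51.41
t=5.98: Q=34.58 P=27.42 R=53.19
Read off R at T=5.98: 53.19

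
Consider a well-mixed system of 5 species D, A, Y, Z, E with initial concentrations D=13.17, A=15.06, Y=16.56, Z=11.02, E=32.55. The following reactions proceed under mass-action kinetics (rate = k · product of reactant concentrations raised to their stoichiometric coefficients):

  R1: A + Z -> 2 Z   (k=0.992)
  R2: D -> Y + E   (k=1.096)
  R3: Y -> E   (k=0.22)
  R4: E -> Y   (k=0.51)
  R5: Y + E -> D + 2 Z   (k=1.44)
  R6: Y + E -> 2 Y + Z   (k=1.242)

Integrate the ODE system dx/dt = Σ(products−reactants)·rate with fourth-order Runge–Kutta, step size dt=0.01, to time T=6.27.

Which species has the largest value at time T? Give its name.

Dominant species at T: Z

RK4 with dt=0.01: 627 steps to T=6.27. Trajectory (selected grid times):
t=0.00: D=13.17 A=15.06 Y=16.56 Z=11.02 E=32.55
t=0.70: D=22.86 A=0.00 Y=29.33 Z=110.19 E=0.40
t=1.39: D=18.47 A=0.00 Y=38.22 Z=141.98 E=0.28
t=2.09: D=15.81 A=0.00 Y=43.61 Z=171.73 E=0.23
t=2.79: D=14.22 A=0.00 Y=46.81 Z=200.00 E=0.21
t=3.48: D=13.28 A=0.00 Y=48.69 Z=227.01 E=0.19
t=4.18: D=12.72 A=0.00 Y=49.83 Z=253.89 E=0.19
t=4.88: D=12.38 A=0.00 Y=50.50 Z=280.45 E=0.18
t=5.57: D=12.18 A=0.00 Y=50.90 Z=306.46 E=0.18
t=6.27: D=12.06 A=0.00 Y=51.14 Z=332.73 E=0.18
At T=6.27: D=12.06 A=0.00 Y=51.14 Z=332.73 E=0.18; the largest is Z.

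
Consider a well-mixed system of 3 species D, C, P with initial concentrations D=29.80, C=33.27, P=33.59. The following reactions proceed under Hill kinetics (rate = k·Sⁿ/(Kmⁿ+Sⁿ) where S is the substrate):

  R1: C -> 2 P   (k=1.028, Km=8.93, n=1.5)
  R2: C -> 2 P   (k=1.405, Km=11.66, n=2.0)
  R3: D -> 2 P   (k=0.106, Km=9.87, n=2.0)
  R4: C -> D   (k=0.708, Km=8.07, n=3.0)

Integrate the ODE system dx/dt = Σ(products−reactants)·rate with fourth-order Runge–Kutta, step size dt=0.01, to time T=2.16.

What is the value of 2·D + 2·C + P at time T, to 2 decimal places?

Value at T = 159.73

Check how each reaction changes W = 2·D + 2·C + P (weight of products minus weight of reactants):
R1: C -> 2 P: (1·2) − (2·1) = 2 − 2 = 0
R2: C -> 2 P: (1·2) − (2·1) = 2 − 2 = 0
R3: D -> 2 P: (1·2) − (2·1) = 2 − 2 = 0
R4: C -> D: (2·1) − (2·1) = 2 − 2 = 0
Every reaction leaves W unchanged, so W is conserved and no simulation is needed: W(T) = W(0) = 2·29.80 + 2·33.27 + 33.59 = 159.73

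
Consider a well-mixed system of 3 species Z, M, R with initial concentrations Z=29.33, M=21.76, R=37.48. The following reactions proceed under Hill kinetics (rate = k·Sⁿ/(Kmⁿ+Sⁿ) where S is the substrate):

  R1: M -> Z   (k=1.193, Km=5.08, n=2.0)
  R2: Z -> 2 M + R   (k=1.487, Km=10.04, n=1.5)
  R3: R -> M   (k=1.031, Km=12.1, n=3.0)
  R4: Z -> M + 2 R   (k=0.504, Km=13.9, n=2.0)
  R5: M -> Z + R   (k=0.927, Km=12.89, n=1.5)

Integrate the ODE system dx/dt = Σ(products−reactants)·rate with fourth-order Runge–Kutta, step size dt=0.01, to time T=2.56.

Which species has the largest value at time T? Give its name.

Dominant species at T: R

RK4 with dt=0.01: 256 steps to T=2.56. Trajectory (selected grid times):
t=0.00: Z=29.33 M=21.76 R=37.48
t=0.28: Z=29.36 M=22.35 R=37.96
t=0.57: Z=29.40 M=22.96 R=38.45
t=0.85: Z=29.44 M=23.55 R=38.94
t=1.14: Z=29.49 M=24.16 R=39.44
t=1.42: Z=29.53 M=24.74 R=39.92
t=1.71: Z=29.58 M=25.34 R=40.43
t=1.99: Z=29.63 M=25.92 R=40.92
t=2.28: Z=29.68 M=26.52 R=41.42
t=2.56: Z=29.74 M=27.10 R=41.92
At T=2.56: Z=29.74 M=27.10 R=41.92; the largest is R.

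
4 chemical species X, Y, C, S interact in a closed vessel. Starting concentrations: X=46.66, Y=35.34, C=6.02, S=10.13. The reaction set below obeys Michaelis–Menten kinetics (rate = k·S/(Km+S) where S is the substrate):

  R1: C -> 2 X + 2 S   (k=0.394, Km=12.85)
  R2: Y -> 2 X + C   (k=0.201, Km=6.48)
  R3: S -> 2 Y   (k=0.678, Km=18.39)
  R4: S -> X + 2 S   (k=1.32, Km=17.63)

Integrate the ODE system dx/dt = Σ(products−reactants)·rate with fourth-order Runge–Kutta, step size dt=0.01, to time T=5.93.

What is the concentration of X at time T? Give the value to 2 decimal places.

X at T = 53.30

RK4 with dt=0.01: 593 steps to T=5.93. Trajectory (selected grid times):
t=0.00: X=46.66 Y=35.34 C=6.02 S=10.13
t=0.66: X=47.37 Y=35.55 C=6.05 S=10.46
t=1.32: X=48.09 Y=35.76 C=6.08 S=10.79
t=1.98: X=48.82 Y=35.99 C=6.11 S=11.12
t=2.64: X=49.55 Y=36.21 C=6.14 S=11.46
t=3.29: X=50.28 Y=36.44 C=6.16 S=11.80
t=3.95: X=51.02 Y=36.68 C=6.19 S=12.14
t=4.61: X=51.78 Y=36.93 C=6.22 S=12.49
t=5.27: X=52.54 Y=37.18 C=6.25 S=12.84
t=5.93: X=53.30 Y=37.44 C=6.28 S=13.19
Read off X at T=5.93: 53.30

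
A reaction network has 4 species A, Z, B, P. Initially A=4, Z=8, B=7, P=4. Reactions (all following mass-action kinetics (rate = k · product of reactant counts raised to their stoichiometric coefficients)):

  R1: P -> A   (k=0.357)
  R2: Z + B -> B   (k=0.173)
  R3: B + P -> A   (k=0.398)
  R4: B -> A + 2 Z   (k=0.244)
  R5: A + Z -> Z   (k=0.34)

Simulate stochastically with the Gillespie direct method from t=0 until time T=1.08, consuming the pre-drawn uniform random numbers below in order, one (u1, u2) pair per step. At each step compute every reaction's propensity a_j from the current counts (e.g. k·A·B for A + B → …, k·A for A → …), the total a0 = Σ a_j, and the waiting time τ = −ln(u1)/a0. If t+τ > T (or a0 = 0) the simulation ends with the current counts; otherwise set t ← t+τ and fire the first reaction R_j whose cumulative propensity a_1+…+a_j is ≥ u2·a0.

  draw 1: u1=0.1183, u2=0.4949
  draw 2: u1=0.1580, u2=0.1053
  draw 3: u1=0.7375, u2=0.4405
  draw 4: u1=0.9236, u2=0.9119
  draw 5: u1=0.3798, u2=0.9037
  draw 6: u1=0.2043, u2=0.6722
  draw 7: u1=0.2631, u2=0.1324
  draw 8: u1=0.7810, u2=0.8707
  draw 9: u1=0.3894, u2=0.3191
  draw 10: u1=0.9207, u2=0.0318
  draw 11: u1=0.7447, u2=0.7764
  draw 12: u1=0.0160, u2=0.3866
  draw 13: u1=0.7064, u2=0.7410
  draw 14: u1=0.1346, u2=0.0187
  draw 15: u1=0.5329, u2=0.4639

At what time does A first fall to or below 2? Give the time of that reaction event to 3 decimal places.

Threshold first reached at t = 0.332

t=0.000: A=4 Z=8 B=7 P=4
Draw 1: a1=1.428, a2=9.688, a3=11.144, a4=1.708, a5=10.880, a0=34.848; τ=−ln(0.1183)/34.848=0.061 → t=0.061; u2·a0=0.4949·34.848=17.246; a1+a2=11.116 < 17.246 ≤ a1+…+a3=22.260 → R3 fires; A=5 Z=8 B=6 P=3
Draw 2: a1=1.071, a2=8.304, a3=7.164, a4=1.464, a5=13.600, a0=31.603; τ=−ln(0.1580)/31.603=0.058 → t=0.120; u2·a0=0.1053·31.603=3.328; a1=1.071 < 3.328 ≤ a1+a2=9.375 → R2 fires; A=5 Z=7 B=6 P=3
Draw 3: a1=1.071, a2=7.266, a3=7.164, a4=1.464, a5=11.900, a0=28.865; τ=−ln(0.7375)/28.865=0.011 → t=0.130; u2·a0=0.4405·28.865=12.715; a1+a2=8.337 < 12.715 ≤ a1+…+a3=15.501 → R3 fires; A=6 Z=7 B=5 P=2
Draw 4: a1=0.714, a2=6.055, a3=3.980, a4=1.220, a5=14.280, a0=26.249; τ=−ln(0.9236)/26.249=0.003 → t=0.133; u2·a0=0.9119·26.249=23.936; a1+…+a4=11.969 < 23.936 ≤ a1+…+a5=26.249 → R5 fires; A=5 Z=7 B=5 P=2
Draw 5: a1=0.714, a2=6.055, a3=3.980, a4=1.220, a5=11.900, a0=23.869; τ=−ln(0.3798)/23.869=0.041 → t=0.174; u2·a0=0.9037·23.869=21.570; a1+…+a4=11.969 < 21.570 ≤ a1+…+a5=23.869 → R5 fires; A=4 Z=7 B=5 P=2
Draw 6: a1=0.714, a2=6.055, a3=3.980, a4=1.220, a5=9.520, a0=21.489; τ=−ln(0.2043)/21.489=0.074 → t=0.248; u2·a0=0.6722·21.489=14.445; a1+…+a4=11.969 < 14.445 ≤ a1+…+a5=21.489 → R5 fires; A=3 Z=7 B=5 P=2
Draw 7: a1=0.714, a2=6.055, a3=3.980, a4=1.220, a5=7.140, a0=19.109; τ=−ln(0.2631)/19.109=0.070 → t=0.318; u2·a0=0.1324·19.109=2.530; a1=0.714 < 2.530 ≤ a1+a2=6.769 → R2 fires; A=3 Z=6 B=5 P=2
Draw 8: a1=0.714, a2=5.190, a3=3.980, a4=1.220, a5=6.120, a0=17.224; τ=−ln(0.7810)/17.224=0.014 → t=0.332; u2·a0=0.8707·17.224=14.997; a1+…+a4=11.104 < 14.997 ≤ a1+…+a5=17.224 → R5 fires; A=2 Z=6 B=5 P=2
Draw 9: a1=0.714, a2=5.190, a3=3.980, a4=1.220, a5=4.080, a0=15.184; τ=−ln(0.3894)/15.184=0.062 → t=0.394; u2·a0=0.3191·15.184=4.845; a1=0.714 < 4.845 ≤ a1+a2=5.904 → R2 fires; A=2 Z=5 B=5 P=2
Draw 10: a1=0.714, a2=4.325, a3=3.980, a4=1.220, a5=3.400, a0=13.639; τ=−ln(0.9207)/13.639=0.006 → t=0.400; u2·a0=0.0318·13.639=0.434 ≤ a1=0.714 → R1 fires; A=3 Z=5 B=5 P=1
Draw 11: a1=0.357, a2=4.325, a3=1.990, a4=1.220, a5=5.100, a0=12.992; τ=−ln(0.7447)/12.992=0.023 → t=0.423; u2·a0=0.7764·12.992=10.087; a1+…+a4=7.892 < 10.087 ≤ a1+…+a5=12.992 → R5 fires; A=2 Z=5 B=5 P=1
Draw 12: a1=0.357, a2=4.325, a3=1.990, a4=1.220, a5=3.400, a0=11.292; τ=−ln(0.0160)/11.292=0.366 → t=0.789; u2·a0=0.3866·11.292=4.365; a1=0.357 < 4.365 ≤ a1+a2=4.682 → R2 fires; A=2 Z=4 B=5 P=1
Draw 13: a1=0.357, a2=3.460, a3=1.990, a4=1.220, a5=2.720, a0=9.747; τ=−ln(0.7064)/9.747=0.036 → t=0.825; u2·a0=0.7410·9.747=7.223; a1+…+a4=7.027 < 7.223 ≤ a1+…+a5=9.747 → R5 fires; A=1 Z=4 B=5 P=1
Draw 14: a1=0.357, a2=3.460, a3=1.990, a4=1.220, a5=1.360, a0=8.387; τ=−ln(0.1346)/8.387=0.239 → t=1.064; u2·a0=0.0187·8.387=0.157 ≤ a1=0.357 → R1 fires; A=2 Z=4 B=5 P=0
Draw 15: a1=0.000, a2=3.460, a3=0.000, a4=1.220, a5=2.720, a0=7.400; τ=−ln(0.5329)/7.400=0.085 → t=1.149 > T=1.08: stop.
A first becomes ≤ 2 when it reaches 2 at the event at t=0.332.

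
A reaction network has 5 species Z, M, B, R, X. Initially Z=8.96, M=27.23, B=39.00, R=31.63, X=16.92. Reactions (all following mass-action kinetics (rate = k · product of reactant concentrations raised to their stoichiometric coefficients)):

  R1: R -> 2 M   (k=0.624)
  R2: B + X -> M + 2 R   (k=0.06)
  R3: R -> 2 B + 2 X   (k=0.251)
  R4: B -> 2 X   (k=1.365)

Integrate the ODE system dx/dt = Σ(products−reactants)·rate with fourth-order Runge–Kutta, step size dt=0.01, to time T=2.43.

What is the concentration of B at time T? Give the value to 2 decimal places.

B at T = 4.23

RK4 with dt=0.01: 243 steps to T=2.43. Trajectory (selected grid times):
t=0.00: Z=8.96 M=27.23 B=39.00 R=31.63 X=16.92
t=0.27: Z=8.96 M=52.26 B=21.55 R=46.08 X=32.18
t=0.54: Z=8.96 M=79.04 B=12.57 R=53.67 X=41.40
t=0.81: Z=8.96 M=105.13 B=8.67 R=55.77 X=48.94
t=1.08: Z=8.96 M=130.42 B=6.90 R=55.58 X=55.66
t=1.35: Z=8.96 M=155.08 B=5.95 R=54.69 X=61.77
t=1.62: Z=8.96 M=179.22 B=5.34 R=53.66 X=67.38
t=1.89: Z=8.96 M=202.91 B=4.88 R=52.67 X=72.56
t=2.16: Z=8.96 M=226.21 B=4.52 R=51.74 X=77.40
t=2.43: Z=8.96 M=249.14 B=4.23 R=50.90 X=81.93
Read off B at T=2.43: 4.23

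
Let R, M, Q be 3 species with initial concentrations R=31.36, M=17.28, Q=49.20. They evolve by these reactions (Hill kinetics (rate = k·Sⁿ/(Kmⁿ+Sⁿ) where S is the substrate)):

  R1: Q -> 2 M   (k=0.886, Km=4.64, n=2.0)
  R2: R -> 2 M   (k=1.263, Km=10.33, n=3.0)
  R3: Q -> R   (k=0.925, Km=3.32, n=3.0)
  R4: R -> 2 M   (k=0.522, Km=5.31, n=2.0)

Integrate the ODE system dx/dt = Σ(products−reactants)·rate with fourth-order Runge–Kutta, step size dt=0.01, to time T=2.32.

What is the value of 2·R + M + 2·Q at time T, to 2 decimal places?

Check how each reaction changes W = 2·R + M + 2·Q (weight of products minus weight of reactants):
R1: Q -> 2 M: (1·2) − (2·1) = 2 − 2 = 0
R2: R -> 2 M: (1·2) − (2·1) = 2 − 2 = 0
R3: Q -> R: (2·1) − (2·1) = 2 − 2 = 0
R4: R -> 2 M: (1·2) − (2·1) = 2 − 2 = 0
Every reaction leaves W unchanged, so W is conserved and no simulation is needed: W(T) = W(0) = 2·31.36 + 17.28 + 2·49.20 = 178.40

Value at T = 178.40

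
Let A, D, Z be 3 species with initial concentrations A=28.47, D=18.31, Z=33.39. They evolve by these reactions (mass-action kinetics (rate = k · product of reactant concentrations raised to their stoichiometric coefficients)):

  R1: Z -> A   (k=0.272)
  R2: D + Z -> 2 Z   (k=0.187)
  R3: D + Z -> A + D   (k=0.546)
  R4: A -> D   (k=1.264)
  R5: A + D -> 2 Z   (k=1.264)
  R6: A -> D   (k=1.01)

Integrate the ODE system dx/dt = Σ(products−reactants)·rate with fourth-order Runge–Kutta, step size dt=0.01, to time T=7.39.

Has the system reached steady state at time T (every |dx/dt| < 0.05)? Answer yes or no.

RK4 with dt=0.01: 739 steps to T=7.39. Trajectory (selected grid times):
t=0.00: A=28.47 D=18.31 Z=33.39
t=0.82: A=15.56 D=1.12 Z=63.49
t=1.64: A=15.26 D=1.11 Z=63.80
t=2.46: A=15.24 D=1.11 Z=63.82
t=3.28: A=15.24 D=1.11 Z=63.82
t=4.11: A=15.24 D=1.11 Z=63.82
t=4.93: A=15.24 D=1.11 Z=63.82
t=5.75: A=15.24 D=1.11 Z=63.82
t=6.57: A=15.24 D=1.11 Z=63.82
t=7.39: A=15.24 D=1.11 Z=63.82
Rates at T: R1=17.3580, R2=13.2577, R3=38.7096, R4=19.2672, R5=21.4049, R6=15.3954
dx/dt at T (Σ net stoichiometry × rate): A=-0.0000, D=-0.0000, Z=+0.0000
Largest |dx/dt| is |+0.0000| (Z) < 0.05 → steady.

Steady state at T: yes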